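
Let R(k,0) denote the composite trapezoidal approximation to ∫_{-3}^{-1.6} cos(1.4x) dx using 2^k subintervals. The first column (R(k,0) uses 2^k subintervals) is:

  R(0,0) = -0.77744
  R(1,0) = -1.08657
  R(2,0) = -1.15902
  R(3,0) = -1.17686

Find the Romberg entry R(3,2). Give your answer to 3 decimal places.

-1.183

R(2,1) = (4·(-1.15902) − (-1.08657)) / 3 = -1.18317
R(3,1) = -1.17686 + (-1.17686 − (-1.15902))/3 = -1.18281
R(3,2) = -1.18281 + (-1.18281 − (-1.18317))/15 = -1.18279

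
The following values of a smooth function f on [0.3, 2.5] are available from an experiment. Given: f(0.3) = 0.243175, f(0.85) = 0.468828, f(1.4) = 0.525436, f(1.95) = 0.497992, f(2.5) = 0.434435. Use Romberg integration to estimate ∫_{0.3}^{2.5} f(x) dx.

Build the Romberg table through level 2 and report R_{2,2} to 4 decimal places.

R_{0,0} (trapezoid, 1 panel, h=2.2000): 0.745371
R_{1,0} (trapezoid, 2 panels, h=1.1000): 0.950665
R_{2,0} (trapezoid, 4 panels, h=0.5500): 1.007084
R_{1,1} = 0.950665 + (0.950665 − 0.745371)/3 = 1.019096
R_{2,1} = 1.007084 + (1.007084 − 0.950665)/3 = 1.025890
R_{2,2} = 1.025890 + (1.025890 − 1.019096)/15 = 1.026343

1.0263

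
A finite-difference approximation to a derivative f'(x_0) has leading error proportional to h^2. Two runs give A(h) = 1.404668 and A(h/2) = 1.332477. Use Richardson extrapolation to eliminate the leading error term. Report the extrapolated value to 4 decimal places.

The leading error scales as h^2; refining by a factor of 2 reduces it by 2^2 = 4.
Extrapolated value = (4·A(h/2) − A(h)) / (4 − 1)
= (4·1.332477 − 1.404668) / 3
= 3.925240 / 3 = 1.308413

1.3084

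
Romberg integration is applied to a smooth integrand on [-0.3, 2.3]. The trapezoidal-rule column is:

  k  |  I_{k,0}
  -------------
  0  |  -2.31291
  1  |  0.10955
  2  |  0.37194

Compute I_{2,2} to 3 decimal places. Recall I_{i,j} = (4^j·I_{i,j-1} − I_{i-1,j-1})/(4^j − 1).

Richardson extrapolation on the trapezoidal column (denominator 4−1=3):
I_{1,1} = (4·0.10955 − (-2.31291)) / 3 = 0.91704
I_{2,1} = 0.37194 + (0.37194 − 0.10955)/3 = 0.45940
I_{2,2} = 0.45940 + (0.45940 − 0.91704)/15 = 0.42889

0.429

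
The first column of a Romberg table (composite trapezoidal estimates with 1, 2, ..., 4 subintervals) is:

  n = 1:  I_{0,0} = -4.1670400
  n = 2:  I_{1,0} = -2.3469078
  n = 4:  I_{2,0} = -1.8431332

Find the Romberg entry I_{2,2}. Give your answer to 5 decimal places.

-1.67088

Richardson extrapolation on the trapezoidal column (denominator 4−1=3):
I_{1,1} = -2.3469078 + (-2.3469078 − (-4.1670400))/3 = -1.7401971
I_{2,1} = -1.8431332 + (-1.8431332 − (-2.3469078))/3 = -1.6752083
I_{2,2} = (16·(-1.6752083) − (-1.7401971)) / 15 = -1.6708757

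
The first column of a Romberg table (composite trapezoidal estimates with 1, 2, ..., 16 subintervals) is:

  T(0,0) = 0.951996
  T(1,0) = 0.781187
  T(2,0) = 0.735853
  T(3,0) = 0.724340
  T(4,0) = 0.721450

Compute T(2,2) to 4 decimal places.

T(1,1) = 0.781187 + (0.781187 − 0.951996)/3 = 0.724251
T(2,1) = 0.735853 + (0.735853 − 0.781187)/3 = 0.720742
T(2,2) = 0.720742 + (0.720742 − 0.724251)/15 = 0.720508

0.7205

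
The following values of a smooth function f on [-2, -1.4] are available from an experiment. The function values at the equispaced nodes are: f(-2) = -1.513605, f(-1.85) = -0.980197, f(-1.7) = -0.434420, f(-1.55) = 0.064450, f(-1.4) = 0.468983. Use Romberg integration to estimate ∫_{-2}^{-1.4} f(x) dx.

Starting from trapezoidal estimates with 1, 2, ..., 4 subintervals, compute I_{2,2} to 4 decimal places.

I_{0,0} (trapezoid, 1 panel, h=0.6000): -0.313387
I_{1,0} (trapezoid, 2 panels, h=0.3000): -0.287019
I_{2,0} (trapezoid, 4 panels, h=0.1500): -0.280872
I_{1,1} = -0.287019 + (-0.287019 − (-0.313387))/3 = -0.278230
I_{2,1} = -0.280872 + (-0.280872 − (-0.287019))/3 = -0.278823
I_{2,2} = -0.278823 + (-0.278823 − (-0.278230))/15 = -0.278863

-0.2789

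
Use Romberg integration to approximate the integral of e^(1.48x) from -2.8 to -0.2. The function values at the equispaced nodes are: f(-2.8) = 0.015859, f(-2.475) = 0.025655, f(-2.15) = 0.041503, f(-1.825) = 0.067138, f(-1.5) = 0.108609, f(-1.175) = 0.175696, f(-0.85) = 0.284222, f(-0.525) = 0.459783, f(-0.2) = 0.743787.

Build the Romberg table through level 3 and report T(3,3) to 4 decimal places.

0.4918

T(0,0) (trapezoid, 1 panel, h=2.6000): 0.987540
T(1,0) (trapezoid, 2 panels, h=1.3000): 0.634962
T(2,0) (trapezoid, 4 panels, h=0.6500): 0.529202
T(3,0) (trapezoid, 8 panels, h=0.3250): 0.501289
T(1,1) = 0.634962 + (0.634962 − 0.987540)/3 = 0.517436
T(2,1) = 0.529202 + (0.529202 − 0.634962)/3 = 0.493949
T(3,1) = 0.501289 + (0.501289 − 0.529202)/3 = 0.491985
T(2,2) = 0.493949 + (0.493949 − 0.517436)/15 = 0.492383
T(3,2) = 0.491985 + (0.491985 − 0.493949)/15 = 0.491854
T(3,3) = 0.491854 + (0.491854 − 0.492383)/63 = 0.491846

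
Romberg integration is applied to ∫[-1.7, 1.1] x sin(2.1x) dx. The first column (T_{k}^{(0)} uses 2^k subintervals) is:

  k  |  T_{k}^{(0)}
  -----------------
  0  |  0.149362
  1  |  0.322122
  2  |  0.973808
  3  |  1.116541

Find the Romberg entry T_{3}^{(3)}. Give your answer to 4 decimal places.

1.1610

T_{1}^{(1)} = (4·0.322122 − 0.149362) / 3 = 0.379709
T_{2}^{(1)} = 0.973808 + (0.973808 − 0.322122)/3 = 1.191037
T_{3}^{(1)} = (4·1.116541 − 0.973808) / 3 = 1.164119
T_{2}^{(2)} = (16·1.191037 − 0.379709) / 15 = 1.245126
T_{3}^{(2)} = (16·1.164119 − 1.191037) / 15 = 1.162324
T_{3}^{(3)} = (64·1.162324 − 1.245126) / 63 = 1.161010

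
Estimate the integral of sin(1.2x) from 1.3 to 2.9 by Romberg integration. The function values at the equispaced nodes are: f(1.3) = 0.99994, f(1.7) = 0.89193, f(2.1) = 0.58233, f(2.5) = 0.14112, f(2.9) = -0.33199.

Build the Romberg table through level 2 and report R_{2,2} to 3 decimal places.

0.795

R_{0,0} (trapezoid, 1 panel, h=1.6000): 0.53436
R_{1,0} (trapezoid, 2 panels, h=0.8000): 0.73304
R_{2,0} (trapezoid, 4 panels, h=0.4000): 0.77974
R_{1,1} = 0.73304 + (0.73304 − 0.53436)/3 = 0.79927
R_{2,1} = 0.77974 + (0.77974 − 0.73304)/3 = 0.79531
R_{2,2} = 0.79531 + (0.79531 − 0.79927)/15 = 0.79505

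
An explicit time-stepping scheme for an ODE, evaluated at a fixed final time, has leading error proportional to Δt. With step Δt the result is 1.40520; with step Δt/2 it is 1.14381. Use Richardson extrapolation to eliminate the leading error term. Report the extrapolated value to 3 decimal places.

0.882

The leading error scales as Δt; refining by a factor of 2 reduces it by 2^1 = 2.
Extrapolated value = (2·A(Δt/2) − A(Δt)) / (2 − 1)
= (2·1.14381 − 1.40520) / 1
= 0.88242 / 1 = 0.88242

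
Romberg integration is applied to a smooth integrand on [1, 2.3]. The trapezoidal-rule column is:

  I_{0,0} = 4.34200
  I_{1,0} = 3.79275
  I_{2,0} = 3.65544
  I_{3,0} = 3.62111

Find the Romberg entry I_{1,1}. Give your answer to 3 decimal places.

Richardson extrapolation on the trapezoidal column (denominator 4−1=3):
I_{1,1} = 3.79275 + (3.79275 − 4.34200)/3 = 3.60967
(Column j=1 coincides with Simpson's rule on the same nodes.)

3.610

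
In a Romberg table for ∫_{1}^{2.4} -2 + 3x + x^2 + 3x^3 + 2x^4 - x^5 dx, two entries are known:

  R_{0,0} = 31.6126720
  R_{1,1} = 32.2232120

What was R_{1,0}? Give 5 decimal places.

32.07058

From R_{1,1} = (4·R_{1,0} − R_{0,0})/3, solve for R_{1,0}:
4·R_{1,0} = 3·32.2232120 + 31.6126720 = 128.2823080
R_{1,0} = 32.0705770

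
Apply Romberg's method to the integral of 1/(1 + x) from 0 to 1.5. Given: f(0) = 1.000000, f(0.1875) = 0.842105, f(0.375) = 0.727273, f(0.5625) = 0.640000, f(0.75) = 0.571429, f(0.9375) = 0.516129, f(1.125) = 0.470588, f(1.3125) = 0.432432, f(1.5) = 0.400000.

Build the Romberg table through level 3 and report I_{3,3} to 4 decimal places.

0.9163

I_{0,0} (trapezoid, 1 panel, h=1.5000): 1.050000
I_{1,0} (trapezoid, 2 panels, h=0.7500): 0.953572
I_{2,0} (trapezoid, 4 panels, h=0.3750): 0.925984
I_{3,0} (trapezoid, 8 panels, h=0.1875): 0.918742
I_{1,1} = 0.953572 + (0.953572 − 1.050000)/3 = 0.921429
I_{2,1} = 0.925984 + (0.925984 − 0.953572)/3 = 0.916788
I_{3,1} = 0.918742 + (0.918742 − 0.925984)/3 = 0.916328
I_{2,2} = 0.916788 + (0.916788 − 0.921429)/15 = 0.916479
I_{3,2} = 0.916328 + (0.916328 − 0.916788)/15 = 0.916297
I_{3,3} = 0.916297 + (0.916297 − 0.916479)/63 = 0.916294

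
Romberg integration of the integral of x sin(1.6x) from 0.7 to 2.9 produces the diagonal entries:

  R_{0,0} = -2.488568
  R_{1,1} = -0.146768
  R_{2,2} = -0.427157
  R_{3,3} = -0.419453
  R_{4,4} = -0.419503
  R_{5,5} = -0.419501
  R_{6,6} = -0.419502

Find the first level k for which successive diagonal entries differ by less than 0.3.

k = 2

|R_{1,1} − R_{0,0}| = 2.341800 ≥ 0.3
|R_{2,2} − R_{1,1}| = 0.280389 < 0.3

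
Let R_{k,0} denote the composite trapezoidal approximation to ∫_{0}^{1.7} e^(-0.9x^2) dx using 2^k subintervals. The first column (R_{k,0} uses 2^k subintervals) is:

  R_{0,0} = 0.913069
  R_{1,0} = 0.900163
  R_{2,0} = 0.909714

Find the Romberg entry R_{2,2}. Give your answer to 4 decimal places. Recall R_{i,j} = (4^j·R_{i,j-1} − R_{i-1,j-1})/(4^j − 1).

R_{1,1} = 0.900163 + (0.900163 − 0.913069)/3 = 0.895861
R_{2,1} = (4·0.909714 − 0.900163) / 3 = 0.912898
R_{2,2} = (16·0.912898 − 0.895861) / 15 = 0.914034

0.9140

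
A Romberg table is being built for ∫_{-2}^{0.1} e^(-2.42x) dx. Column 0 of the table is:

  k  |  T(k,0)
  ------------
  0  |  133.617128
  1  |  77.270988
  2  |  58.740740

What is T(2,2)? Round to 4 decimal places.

52.1690

T(1,1) = 77.270988 + (77.270988 − 133.617128)/3 = 58.488941
T(2,1) = (4·58.740740 − 77.270988) / 3 = 52.563991
T(2,2) = 52.563991 + (52.563991 − 58.488941)/15 = 52.168994
(Column j=1 coincides with Simpson's rule on the same nodes.)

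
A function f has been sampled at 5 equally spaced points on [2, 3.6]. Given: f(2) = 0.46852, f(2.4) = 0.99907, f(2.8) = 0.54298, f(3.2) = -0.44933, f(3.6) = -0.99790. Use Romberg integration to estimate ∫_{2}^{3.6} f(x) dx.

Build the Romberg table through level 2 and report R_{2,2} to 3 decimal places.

0.363

R_{0,0} (trapezoid, 1 panel, h=1.6000): -0.42350
R_{1,0} (trapezoid, 2 panels, h=0.8000): 0.22263
R_{2,0} (trapezoid, 4 panels, h=0.4000): 0.33121
R_{1,1} = 0.22263 + (0.22263 − (-0.42350))/3 = 0.43801
R_{2,1} = 0.33121 + (0.33121 − 0.22263)/3 = 0.36740
R_{2,2} = 0.36740 + (0.36740 − 0.43801)/15 = 0.36269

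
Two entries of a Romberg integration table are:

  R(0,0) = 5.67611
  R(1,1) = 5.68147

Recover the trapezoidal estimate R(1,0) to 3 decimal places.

5.680

From R(1,1) = (4·R(1,0) − R(0,0))/3, solve for R(1,0):
4·R(1,0) = 3·5.68147 + 5.67611 = 22.72052
R(1,0) = 5.68013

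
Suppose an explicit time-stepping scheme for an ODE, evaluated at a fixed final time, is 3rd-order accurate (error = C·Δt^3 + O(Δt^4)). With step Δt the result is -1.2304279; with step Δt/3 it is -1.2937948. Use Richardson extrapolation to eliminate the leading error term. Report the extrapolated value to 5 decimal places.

-1.29623

Extrapolated value = (27·A(Δt/3) − A(Δt)) / (27 − 1)
= (27·(-1.2937948) − (-1.2304279)) / 26
= -33.7020317 / 26 = -1.2962320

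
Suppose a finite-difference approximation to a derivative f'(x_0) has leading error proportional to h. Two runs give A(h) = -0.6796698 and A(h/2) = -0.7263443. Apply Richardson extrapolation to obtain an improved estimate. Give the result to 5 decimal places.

-0.77302

The leading error scales as h; refining by a factor of 2 reduces it by 2^1 = 2.
Extrapolated value = (2·A(h/2) − A(h)) / (2 − 1)
= (2·(-0.7263443) − (-0.6796698)) / 1
= -0.7730188 / 1 = -0.7730188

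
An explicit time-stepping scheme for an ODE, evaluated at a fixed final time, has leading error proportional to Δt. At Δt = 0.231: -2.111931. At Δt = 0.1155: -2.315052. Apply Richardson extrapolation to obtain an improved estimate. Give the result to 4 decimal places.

The leading error scales as Δt; refining by a factor of 2 reduces it by 2^1 = 2.
Extrapolated value = (2·A(Δt/2) − A(Δt)) / (2 − 1)
= (2·(-2.315052) − (-2.111931)) / 1
= -2.518173 / 1 = -2.518173

-2.5182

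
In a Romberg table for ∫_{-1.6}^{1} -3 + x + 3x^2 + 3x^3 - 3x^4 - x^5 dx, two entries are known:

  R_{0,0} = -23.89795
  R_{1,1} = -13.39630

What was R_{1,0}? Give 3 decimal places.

-16.022

From R_{1,1} = (4·R_{1,0} − R_{0,0})/3, solve for R_{1,0}:
4·R_{1,0} = 3·(-13.39630) + (-23.89795) = -64.08685
R_{1,0} = -16.02171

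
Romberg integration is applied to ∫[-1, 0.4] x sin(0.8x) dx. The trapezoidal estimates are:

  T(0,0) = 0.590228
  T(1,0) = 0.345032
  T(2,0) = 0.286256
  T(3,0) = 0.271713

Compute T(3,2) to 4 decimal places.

0.2669

Richardson extrapolation on the trapezoidal column (denominator 4−1=3):
T(2,1) = 0.286256 + (0.286256 − 0.345032)/3 = 0.266664
T(3,1) = 0.271713 + (0.271713 − 0.286256)/3 = 0.266865
T(3,2) = 0.266865 + (0.266865 − 0.266664)/15 = 0.266878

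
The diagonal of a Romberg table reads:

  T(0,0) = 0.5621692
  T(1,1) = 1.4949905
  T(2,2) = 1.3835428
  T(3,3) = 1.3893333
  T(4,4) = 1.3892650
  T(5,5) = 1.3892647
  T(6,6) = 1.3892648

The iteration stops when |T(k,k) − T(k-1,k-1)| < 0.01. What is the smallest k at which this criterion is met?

k = 3

|T(1,1) − T(0,0)| = 0.9328213 ≥ 0.01
|T(2,2) − T(1,1)| = 0.1114477 ≥ 0.01
|T(3,3) − T(2,2)| = 0.0057905 < 0.01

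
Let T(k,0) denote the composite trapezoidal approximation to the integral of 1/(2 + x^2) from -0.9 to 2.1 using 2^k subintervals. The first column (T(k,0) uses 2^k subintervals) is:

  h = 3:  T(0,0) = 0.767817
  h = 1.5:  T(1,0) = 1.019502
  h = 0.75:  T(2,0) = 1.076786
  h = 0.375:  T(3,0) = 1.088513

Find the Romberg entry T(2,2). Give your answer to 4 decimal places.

1.0954

T(1,1) = (4·1.019502 − 0.767817) / 3 = 1.103397
T(2,1) = (4·1.076786 − 1.019502) / 3 = 1.095881
T(2,2) = 1.095881 + (1.095881 − 1.103397)/15 = 1.095380
(Column j=1 coincides with Simpson's rule on the same nodes.)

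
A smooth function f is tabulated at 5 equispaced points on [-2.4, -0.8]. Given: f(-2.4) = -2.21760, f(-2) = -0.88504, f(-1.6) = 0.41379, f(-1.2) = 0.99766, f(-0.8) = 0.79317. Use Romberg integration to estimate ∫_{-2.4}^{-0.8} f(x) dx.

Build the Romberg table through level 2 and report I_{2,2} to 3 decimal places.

-0.025

I_{0,0} (trapezoid, 1 panel, h=1.6000): -1.13954
I_{1,0} (trapezoid, 2 panels, h=0.8000): -0.23874
I_{2,0} (trapezoid, 4 panels, h=0.4000): -0.07432
I_{1,1} = -0.23874 + (-0.23874 − (-1.13954))/3 = 0.06153
I_{2,1} = -0.07432 + (-0.07432 − (-0.23874))/3 = -0.01951
I_{2,2} = -0.01951 + (-0.01951 − 0.06153)/15 = -0.02491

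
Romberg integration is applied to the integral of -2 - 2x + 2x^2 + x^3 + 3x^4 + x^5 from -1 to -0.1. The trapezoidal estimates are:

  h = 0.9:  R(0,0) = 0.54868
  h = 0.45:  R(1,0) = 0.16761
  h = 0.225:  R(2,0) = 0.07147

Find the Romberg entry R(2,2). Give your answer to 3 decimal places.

Richardson extrapolation on the trapezoidal column (denominator 4−1=3):
R(1,1) = 0.16761 + (0.16761 − 0.54868)/3 = 0.04059
R(2,1) = 0.07147 + (0.07147 − 0.16761)/3 = 0.03942
R(2,2) = (16·0.03942 − 0.04059) / 15 = 0.03934

0.039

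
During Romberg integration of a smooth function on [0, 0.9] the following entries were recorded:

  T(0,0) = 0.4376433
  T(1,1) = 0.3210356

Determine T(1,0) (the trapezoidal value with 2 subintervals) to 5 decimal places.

From T(1,1) = (4·T(1,0) − T(0,0))/3, solve for T(1,0):
4·T(1,0) = 3·0.3210356 + 0.4376433 = 1.4007501
T(1,0) = 0.3501875

0.35019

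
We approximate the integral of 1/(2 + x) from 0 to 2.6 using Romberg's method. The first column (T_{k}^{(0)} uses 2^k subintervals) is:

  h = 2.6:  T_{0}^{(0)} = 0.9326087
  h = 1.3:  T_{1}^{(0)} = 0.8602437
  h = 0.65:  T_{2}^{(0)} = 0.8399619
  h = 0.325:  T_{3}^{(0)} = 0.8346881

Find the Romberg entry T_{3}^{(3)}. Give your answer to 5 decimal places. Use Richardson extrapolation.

0.83291

Richardson extrapolation on the trapezoidal column (denominator 4−1=3):
T_{1}^{(1)} = (4·0.8602437 − 0.9326087) / 3 = 0.8361220
T_{2}^{(1)} = 0.8399619 + (0.8399619 − 0.8602437)/3 = 0.8332013
T_{3}^{(1)} = (4·0.8346881 − 0.8399619) / 3 = 0.8329302
T_{2}^{(2)} = (16·0.8332013 − 0.8361220) / 15 = 0.8330066
T_{3}^{(2)} = (16·0.8329302 − 0.8332013) / 15 = 0.8329121
T_{3}^{(3)} = 0.8329121 + (0.8329121 − 0.8330066)/63 = 0.8329106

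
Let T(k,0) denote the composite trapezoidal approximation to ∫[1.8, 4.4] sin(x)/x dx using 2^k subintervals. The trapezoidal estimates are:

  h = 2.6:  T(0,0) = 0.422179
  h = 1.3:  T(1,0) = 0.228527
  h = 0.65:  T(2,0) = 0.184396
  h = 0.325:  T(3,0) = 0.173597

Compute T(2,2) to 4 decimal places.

0.1701

Richardson extrapolation on the trapezoidal column (denominator 4−1=3):
T(1,1) = 0.228527 + (0.228527 − 0.422179)/3 = 0.163976
T(2,1) = 0.184396 + (0.184396 − 0.228527)/3 = 0.169686
T(2,2) = 0.169686 + (0.169686 − 0.163976)/15 = 0.170067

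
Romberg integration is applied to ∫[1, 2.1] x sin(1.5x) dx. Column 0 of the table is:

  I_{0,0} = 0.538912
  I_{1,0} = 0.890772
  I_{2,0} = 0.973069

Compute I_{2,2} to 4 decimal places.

1.0000

Richardson extrapolation on the trapezoidal column (denominator 4−1=3):
I_{1,1} = 0.890772 + (0.890772 − 0.538912)/3 = 1.008059
I_{2,1} = (4·0.973069 − 0.890772) / 3 = 1.000501
I_{2,2} = (16·1.000501 − 1.008059) / 15 = 0.999997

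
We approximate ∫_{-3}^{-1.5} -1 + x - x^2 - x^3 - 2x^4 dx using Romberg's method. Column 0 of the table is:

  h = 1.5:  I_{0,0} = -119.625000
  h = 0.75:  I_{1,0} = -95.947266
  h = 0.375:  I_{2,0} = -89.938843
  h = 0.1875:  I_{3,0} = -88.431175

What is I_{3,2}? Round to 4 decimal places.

Richardson extrapolation on the trapezoidal column (denominator 4−1=3):
I_{2,1} = -89.938843 + (-89.938843 − (-95.947266))/3 = -87.936035
I_{3,1} = -88.431175 + (-88.431175 − (-89.938843))/3 = -87.928619
I_{3,2} = (16·(-87.928619) − (-87.936035)) / 15 = -87.928125

-87.9281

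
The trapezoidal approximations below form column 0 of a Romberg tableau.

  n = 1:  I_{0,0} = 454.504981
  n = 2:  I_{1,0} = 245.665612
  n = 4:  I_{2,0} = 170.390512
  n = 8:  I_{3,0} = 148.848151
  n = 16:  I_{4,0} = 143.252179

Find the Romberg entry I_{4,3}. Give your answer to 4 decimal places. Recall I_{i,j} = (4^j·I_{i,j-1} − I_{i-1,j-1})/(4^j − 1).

I_{2,1} = (4·170.390512 − 245.665612) / 3 = 145.298812
I_{3,1} = (4·148.848151 − 170.390512) / 3 = 141.667364
I_{4,1} = (4·143.252179 − 148.848151) / 3 = 141.386855
I_{3,2} = (16·141.667364 − 145.298812) / 15 = 141.425267
I_{4,2} = (16·141.386855 − 141.667364) / 15 = 141.368154
I_{4,3} = 141.368154 + (141.368154 − 141.425267)/63 = 141.367247

141.3672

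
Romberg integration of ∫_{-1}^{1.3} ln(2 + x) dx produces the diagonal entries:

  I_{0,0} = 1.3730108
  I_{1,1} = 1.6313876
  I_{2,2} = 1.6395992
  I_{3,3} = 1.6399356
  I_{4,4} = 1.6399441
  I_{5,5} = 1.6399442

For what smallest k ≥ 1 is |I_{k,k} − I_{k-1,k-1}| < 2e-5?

k = 4

|I_{1,1} − I_{0,0}| = 0.2583768 ≥ 2e-5
|I_{2,2} − I_{1,1}| = 0.0082116 ≥ 2e-5
|I_{3,3} − I_{2,2}| = 0.0003364 ≥ 2e-5
|I_{4,4} − I_{3,3}| = 0.0000085 < 2e-5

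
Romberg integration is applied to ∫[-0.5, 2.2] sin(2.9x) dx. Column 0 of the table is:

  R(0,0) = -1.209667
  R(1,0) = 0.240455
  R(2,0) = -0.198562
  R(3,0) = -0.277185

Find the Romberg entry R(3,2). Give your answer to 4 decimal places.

-0.3006

R(2,1) = -0.198562 + (-0.198562 − 0.240455)/3 = -0.344901
R(3,1) = -0.277185 + (-0.277185 − (-0.198562))/3 = -0.303393
R(3,2) = (16·(-0.303393) − (-0.344901)) / 15 = -0.300626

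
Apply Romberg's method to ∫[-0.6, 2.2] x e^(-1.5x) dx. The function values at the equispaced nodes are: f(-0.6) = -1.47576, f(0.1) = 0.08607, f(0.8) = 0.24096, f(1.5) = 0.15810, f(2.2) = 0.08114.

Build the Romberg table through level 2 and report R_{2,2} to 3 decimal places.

0.029

R_{0,0} (trapezoid, 1 panel, h=2.8000): -1.95247
R_{1,0} (trapezoid, 2 panels, h=1.4000): -0.63889
R_{2,0} (trapezoid, 4 panels, h=0.7000): -0.14853
R_{1,1} = -0.63889 + (-0.63889 − (-1.95247))/3 = -0.20103
R_{2,1} = -0.14853 + (-0.14853 − (-0.63889))/3 = 0.01492
R_{2,2} = 0.01492 + (0.01492 − (-0.20103))/15 = 0.02932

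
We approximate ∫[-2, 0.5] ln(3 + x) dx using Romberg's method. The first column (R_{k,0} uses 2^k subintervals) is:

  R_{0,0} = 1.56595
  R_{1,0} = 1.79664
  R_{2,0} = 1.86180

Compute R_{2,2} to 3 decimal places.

Richardson extrapolation on the trapezoidal column (denominator 4−1=3):
R_{1,1} = 1.79664 + (1.79664 − 1.56595)/3 = 1.87354
R_{2,1} = (4·1.86180 − 1.79664) / 3 = 1.88352
R_{2,2} = 1.88352 + (1.88352 − 1.87354)/15 = 1.88419

1.884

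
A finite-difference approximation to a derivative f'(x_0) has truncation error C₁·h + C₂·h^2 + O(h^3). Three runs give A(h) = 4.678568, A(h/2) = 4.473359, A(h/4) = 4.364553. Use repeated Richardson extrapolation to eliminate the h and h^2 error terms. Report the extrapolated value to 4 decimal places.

First eliminate the h term (factor 2^1 = 2):
  B₁ = (2·4.473359 − 4.678568)/1 = 4.268150
  B₂ = (2·4.364553 − 4.473359)/1 = 4.255747
Then eliminate the h^2 term (factor 2^2 = 4):
  (4·4.255747 − 4.268150)/3 = 4.251613

4.2516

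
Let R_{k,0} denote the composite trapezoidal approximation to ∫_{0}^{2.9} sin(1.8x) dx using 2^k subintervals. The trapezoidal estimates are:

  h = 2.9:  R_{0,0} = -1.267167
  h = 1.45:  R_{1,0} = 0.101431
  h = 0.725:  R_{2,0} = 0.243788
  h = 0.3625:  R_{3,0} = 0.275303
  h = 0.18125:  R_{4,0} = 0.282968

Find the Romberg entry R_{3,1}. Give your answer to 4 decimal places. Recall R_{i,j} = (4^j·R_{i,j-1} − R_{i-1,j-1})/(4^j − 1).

0.2858

R_{3,1} = (4·0.275303 − 0.243788) / 3 = 0.285808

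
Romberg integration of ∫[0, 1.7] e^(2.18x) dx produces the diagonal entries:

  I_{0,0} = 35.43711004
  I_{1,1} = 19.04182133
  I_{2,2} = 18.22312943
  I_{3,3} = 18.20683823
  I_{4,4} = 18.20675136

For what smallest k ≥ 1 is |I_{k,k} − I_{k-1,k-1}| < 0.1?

|I_{1,1} − I_{0,0}| = 16.39528871 ≥ 0.1
|I_{2,2} − I_{1,1}| = 0.81869190 ≥ 0.1
|I_{3,3} − I_{2,2}| = 0.01629120 < 0.1

k = 3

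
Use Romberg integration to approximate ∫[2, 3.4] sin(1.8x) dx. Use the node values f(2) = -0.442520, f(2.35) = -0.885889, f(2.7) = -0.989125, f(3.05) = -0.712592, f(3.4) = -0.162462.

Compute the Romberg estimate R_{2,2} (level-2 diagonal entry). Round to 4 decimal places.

R_{0,0} (trapezoid, 1 panel, h=1.4000): -0.423487
R_{1,0} (trapezoid, 2 panels, h=0.7000): -0.904131
R_{2,0} (trapezoid, 4 panels, h=0.3500): -1.011534
R_{1,1} = -0.904131 + (-0.904131 − (-0.423487))/3 = -1.064346
R_{2,1} = -1.011534 + (-1.011534 − (-0.904131))/3 = -1.047335
R_{2,2} = -1.047335 + (-1.047335 − (-1.064346))/15 = -1.046201

-1.0462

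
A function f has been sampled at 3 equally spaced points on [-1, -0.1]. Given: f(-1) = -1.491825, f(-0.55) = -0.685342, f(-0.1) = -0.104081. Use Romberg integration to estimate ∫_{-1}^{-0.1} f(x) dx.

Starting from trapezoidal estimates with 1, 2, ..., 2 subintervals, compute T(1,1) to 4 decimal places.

T(0,0) (trapezoid, 1 panel, h=0.9000): -0.718158
T(1,0) (trapezoid, 2 panels, h=0.4500): -0.667483
T(1,1) = -0.667483 + (-0.667483 − (-0.718158))/3 = -0.650591

-0.6506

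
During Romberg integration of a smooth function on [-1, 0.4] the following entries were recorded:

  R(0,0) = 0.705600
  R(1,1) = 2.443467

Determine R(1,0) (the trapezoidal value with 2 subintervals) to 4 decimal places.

2.0090

From R(1,1) = (4·R(1,0) − R(0,0))/3, solve for R(1,0):
4·R(1,0) = 3·2.443467 + 0.705600 = 8.036001
R(1,0) = 2.009000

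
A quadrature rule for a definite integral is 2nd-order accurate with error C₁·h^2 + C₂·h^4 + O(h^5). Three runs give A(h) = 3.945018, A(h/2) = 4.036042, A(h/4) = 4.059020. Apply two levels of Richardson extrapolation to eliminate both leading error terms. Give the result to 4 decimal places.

First eliminate the h^2 term (factor 2^2 = 4):
  B₁ = (4·4.036042 − 3.945018)/3 = 4.066383
  B₂ = (4·4.059020 − 4.036042)/3 = 4.066679
Then eliminate the h^4 term (factor 2^4 = 16):
  (16·4.066679 − 4.066383)/15 = 4.066699

4.0667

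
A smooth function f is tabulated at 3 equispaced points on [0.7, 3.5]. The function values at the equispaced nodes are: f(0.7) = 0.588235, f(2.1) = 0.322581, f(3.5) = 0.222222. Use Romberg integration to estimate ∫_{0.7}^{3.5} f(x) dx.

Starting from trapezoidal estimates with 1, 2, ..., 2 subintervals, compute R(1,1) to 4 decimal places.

0.9804

R(0,0) (trapezoid, 1 panel, h=2.8000): 1.134640
R(1,0) (trapezoid, 2 panels, h=1.4000): 1.018933
R(1,1) = 1.018933 + (1.018933 − 1.134640)/3 = 0.980364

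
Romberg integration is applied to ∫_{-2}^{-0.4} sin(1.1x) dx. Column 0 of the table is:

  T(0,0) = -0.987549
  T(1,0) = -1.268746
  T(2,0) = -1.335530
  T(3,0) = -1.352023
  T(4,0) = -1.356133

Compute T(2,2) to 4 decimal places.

Richardson extrapolation on the trapezoidal column (denominator 4−1=3):
T(1,1) = (4·(-1.268746) − (-0.987549)) / 3 = -1.362478
T(2,1) = -1.335530 + (-1.335530 − (-1.268746))/3 = -1.357791
T(2,2) = -1.357791 + (-1.357791 − (-1.362478))/15 = -1.357479

-1.3575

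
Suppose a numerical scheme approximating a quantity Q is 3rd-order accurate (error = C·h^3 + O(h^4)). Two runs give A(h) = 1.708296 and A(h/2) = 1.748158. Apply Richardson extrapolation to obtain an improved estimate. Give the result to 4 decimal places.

1.7539

The leading error scales as h^3; refining by a factor of 2 reduces it by 2^3 = 8.
Extrapolated value = (8·A(h/2) − A(h)) / (8 − 1)
= (8·1.748158 − 1.708296) / 7
= 12.276968 / 7 = 1.753853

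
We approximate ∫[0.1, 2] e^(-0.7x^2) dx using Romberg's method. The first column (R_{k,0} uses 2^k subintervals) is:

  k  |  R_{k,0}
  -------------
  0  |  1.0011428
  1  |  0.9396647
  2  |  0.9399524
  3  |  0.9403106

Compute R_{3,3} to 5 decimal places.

R_{1,1} = 0.9396647 + (0.9396647 − 1.0011428)/3 = 0.9191720
R_{2,1} = 0.9399524 + (0.9399524 − 0.9396647)/3 = 0.9400483
R_{3,1} = (4·0.9403106 − 0.9399524) / 3 = 0.9404300
R_{2,2} = 0.9400483 + (0.9400483 − 0.9191720)/15 = 0.9414401
R_{3,2} = 0.9404300 + (0.9404300 − 0.9400483)/15 = 0.9404554
R_{3,3} = 0.9404554 + (0.9404554 − 0.9414401)/63 = 0.9404398

0.94044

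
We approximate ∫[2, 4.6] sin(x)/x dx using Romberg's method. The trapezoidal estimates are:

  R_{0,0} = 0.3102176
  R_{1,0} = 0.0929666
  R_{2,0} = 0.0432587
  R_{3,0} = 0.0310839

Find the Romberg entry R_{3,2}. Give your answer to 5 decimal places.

0.02705

R_{2,1} = 0.0432587 + (0.0432587 − 0.0929666)/3 = 0.0266894
R_{3,1} = (4·0.0310839 − 0.0432587) / 3 = 0.0270256
R_{3,2} = (16·0.0270256 − 0.0266894) / 15 = 0.0270480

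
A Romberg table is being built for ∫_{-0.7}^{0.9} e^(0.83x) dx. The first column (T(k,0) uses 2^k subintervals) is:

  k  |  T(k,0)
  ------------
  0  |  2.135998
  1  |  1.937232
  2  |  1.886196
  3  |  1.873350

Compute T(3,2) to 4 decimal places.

1.8691

T(2,1) = 1.886196 + (1.886196 − 1.937232)/3 = 1.869184
T(3,1) = (4·1.873350 − 1.886196) / 3 = 1.869068
T(3,2) = 1.869068 + (1.869068 − 1.869184)/15 = 1.869060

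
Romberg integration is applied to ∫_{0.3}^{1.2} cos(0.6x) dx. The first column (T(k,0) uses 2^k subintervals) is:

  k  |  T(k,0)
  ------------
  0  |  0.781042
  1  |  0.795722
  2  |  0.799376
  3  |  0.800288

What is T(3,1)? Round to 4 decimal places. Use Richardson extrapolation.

0.8006

Richardson extrapolation on the trapezoidal column (denominator 4−1=3):
T(3,1) = (4·0.800288 − 0.799376) / 3 = 0.800592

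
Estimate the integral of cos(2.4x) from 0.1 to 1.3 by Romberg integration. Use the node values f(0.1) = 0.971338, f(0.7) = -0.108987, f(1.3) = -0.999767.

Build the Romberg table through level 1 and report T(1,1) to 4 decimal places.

-0.0929

T(0,0) (trapezoid, 1 panel, h=1.2000): -0.017057
T(1,0) (trapezoid, 2 panels, h=0.6000): -0.073921
T(1,1) = -0.073921 + (-0.073921 − (-0.017057))/3 = -0.092876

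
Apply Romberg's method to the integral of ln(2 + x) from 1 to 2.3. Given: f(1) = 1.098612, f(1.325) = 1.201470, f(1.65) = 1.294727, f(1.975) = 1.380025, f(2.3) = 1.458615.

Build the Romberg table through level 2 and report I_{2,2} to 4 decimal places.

I_{0,0} (trapezoid, 1 panel, h=1.3000): 1.662198
I_{1,0} (trapezoid, 2 panels, h=0.6500): 1.672671
I_{2,0} (trapezoid, 4 panels, h=0.3250): 1.675322
I_{1,1} = 1.672671 + (1.672671 − 1.662198)/3 = 1.676162
I_{2,1} = 1.675322 + (1.675322 − 1.672671)/3 = 1.676206
I_{2,2} = 1.676206 + (1.676206 − 1.676162)/15 = 1.676209

1.6762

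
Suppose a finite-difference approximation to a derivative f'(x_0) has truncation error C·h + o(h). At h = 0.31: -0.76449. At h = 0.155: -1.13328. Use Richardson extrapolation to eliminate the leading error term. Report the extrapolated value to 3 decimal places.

The leading error scales as h; refining by a factor of 2 reduces it by 2^1 = 2.
Extrapolated value = (2·A(h/2) − A(h)) / (2 − 1)
= (2·(-1.13328) − (-0.76449)) / 1
= -1.50207 / 1 = -1.50207

-1.502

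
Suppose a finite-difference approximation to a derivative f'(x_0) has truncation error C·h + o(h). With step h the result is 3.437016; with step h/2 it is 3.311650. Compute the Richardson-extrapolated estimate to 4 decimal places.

3.1863

The leading error scales as h; refining by a factor of 2 reduces it by 2^1 = 2.
Extrapolated value = (2·A(h/2) − A(h)) / (2 − 1)
= (2·3.311650 − 3.437016) / 1
= 3.186284 / 1 = 3.186284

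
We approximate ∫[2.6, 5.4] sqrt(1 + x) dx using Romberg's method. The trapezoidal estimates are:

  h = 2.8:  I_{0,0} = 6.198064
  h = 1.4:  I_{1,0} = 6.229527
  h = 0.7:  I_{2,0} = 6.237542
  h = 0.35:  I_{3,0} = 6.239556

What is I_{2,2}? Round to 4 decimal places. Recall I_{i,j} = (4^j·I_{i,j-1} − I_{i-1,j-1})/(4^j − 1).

Richardson extrapolation on the trapezoidal column (denominator 4−1=3):
I_{1,1} = 6.229527 + (6.229527 − 6.198064)/3 = 6.240015
I_{2,1} = 6.237542 + (6.237542 − 6.229527)/3 = 6.240214
I_{2,2} = (16·6.240214 − 6.240015) / 15 = 6.240227
(Column j=1 coincides with Simpson's rule on the same nodes.)

6.2402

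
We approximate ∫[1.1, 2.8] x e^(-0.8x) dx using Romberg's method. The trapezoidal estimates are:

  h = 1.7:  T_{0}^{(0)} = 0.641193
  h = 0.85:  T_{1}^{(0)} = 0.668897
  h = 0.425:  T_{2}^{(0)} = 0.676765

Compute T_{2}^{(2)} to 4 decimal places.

T_{1}^{(1)} = 0.668897 + (0.668897 − 0.641193)/3 = 0.678132
T_{2}^{(1)} = 0.676765 + (0.676765 − 0.668897)/3 = 0.679388
T_{2}^{(2)} = 0.679388 + (0.679388 − 0.678132)/15 = 0.679472
(Column j=1 coincides with Simpson's rule on the same nodes.)

0.6795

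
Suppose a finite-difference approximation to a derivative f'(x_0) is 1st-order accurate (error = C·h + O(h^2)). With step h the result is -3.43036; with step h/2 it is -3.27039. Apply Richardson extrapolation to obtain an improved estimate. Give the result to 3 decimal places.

-3.110

Extrapolated value = (2·A(h/2) − A(h)) / (2 − 1)
= (2·(-3.27039) − (-3.43036)) / 1
= -3.11042 / 1 = -3.11042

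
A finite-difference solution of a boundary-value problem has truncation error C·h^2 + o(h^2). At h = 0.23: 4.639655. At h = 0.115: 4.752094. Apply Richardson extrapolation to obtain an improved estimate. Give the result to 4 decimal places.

4.7896

Extrapolated value = (4·A(h/2) − A(h)) / (4 − 1)
= (4·4.752094 − 4.639655) / 3
= 14.368721 / 3 = 4.789574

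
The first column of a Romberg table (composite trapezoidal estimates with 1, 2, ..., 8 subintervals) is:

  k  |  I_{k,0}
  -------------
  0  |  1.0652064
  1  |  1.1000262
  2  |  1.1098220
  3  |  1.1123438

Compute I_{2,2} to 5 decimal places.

I_{1,1} = (4·1.1000262 − 1.0652064) / 3 = 1.1116328
I_{2,1} = (4·1.1098220 − 1.1000262) / 3 = 1.1130873
I_{2,2} = (16·1.1130873 − 1.1116328) / 15 = 1.1131843

1.11318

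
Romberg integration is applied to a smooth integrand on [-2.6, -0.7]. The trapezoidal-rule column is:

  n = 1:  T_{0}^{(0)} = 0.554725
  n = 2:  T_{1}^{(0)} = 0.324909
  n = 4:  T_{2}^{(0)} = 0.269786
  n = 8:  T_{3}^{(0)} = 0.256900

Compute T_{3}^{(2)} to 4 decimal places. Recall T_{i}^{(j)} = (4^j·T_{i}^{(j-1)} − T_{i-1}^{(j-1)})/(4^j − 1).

T_{2}^{(1)} = 0.269786 + (0.269786 − 0.324909)/3 = 0.251412
T_{3}^{(1)} = 0.256900 + (0.256900 − 0.269786)/3 = 0.252605
T_{3}^{(2)} = (16·0.252605 − 0.251412) / 15 = 0.252685

0.2527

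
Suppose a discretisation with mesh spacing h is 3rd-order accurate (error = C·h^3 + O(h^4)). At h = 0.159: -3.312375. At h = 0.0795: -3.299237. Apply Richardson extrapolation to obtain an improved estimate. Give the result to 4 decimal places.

Extrapolated value = (8·A(h/2) − A(h)) / (8 − 1)
= (8·(-3.299237) − (-3.312375)) / 7
= -23.081521 / 7 = -3.297360

-3.2974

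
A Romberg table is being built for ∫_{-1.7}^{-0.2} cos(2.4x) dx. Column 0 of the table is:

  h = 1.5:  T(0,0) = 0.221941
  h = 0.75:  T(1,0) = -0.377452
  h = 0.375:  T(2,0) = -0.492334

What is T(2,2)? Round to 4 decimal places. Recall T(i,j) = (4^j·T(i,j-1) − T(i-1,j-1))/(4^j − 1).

Richardson extrapolation on the trapezoidal column (denominator 4−1=3):
T(1,1) = -0.377452 + (-0.377452 − 0.221941)/3 = -0.577250
T(2,1) = -0.492334 + (-0.492334 − (-0.377452))/3 = -0.530628
T(2,2) = (16·(-0.530628) − (-0.577250)) / 15 = -0.527520

-0.5275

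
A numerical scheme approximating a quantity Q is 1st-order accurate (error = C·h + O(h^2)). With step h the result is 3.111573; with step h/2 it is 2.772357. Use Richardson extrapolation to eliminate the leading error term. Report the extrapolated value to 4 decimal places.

2.4331

Extrapolated value = (2·A(h/2) − A(h)) / (2 − 1)
= (2·2.772357 − 3.111573) / 1
= 2.433141 / 1 = 2.433141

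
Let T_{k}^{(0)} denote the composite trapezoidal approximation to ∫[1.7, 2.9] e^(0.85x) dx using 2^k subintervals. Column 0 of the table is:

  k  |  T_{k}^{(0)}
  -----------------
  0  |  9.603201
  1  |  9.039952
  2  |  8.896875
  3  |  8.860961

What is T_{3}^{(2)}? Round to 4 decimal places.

Richardson extrapolation on the trapezoidal column (denominator 4−1=3):
T_{2}^{(1)} = (4·8.896875 − 9.039952) / 3 = 8.849183
T_{3}^{(1)} = 8.860961 + (8.860961 − 8.896875)/3 = 8.848990
T_{3}^{(2)} = (16·8.848990 − 8.849183) / 15 = 8.848977
(Column j=1 coincides with Simpson's rule on the same nodes.)

8.8490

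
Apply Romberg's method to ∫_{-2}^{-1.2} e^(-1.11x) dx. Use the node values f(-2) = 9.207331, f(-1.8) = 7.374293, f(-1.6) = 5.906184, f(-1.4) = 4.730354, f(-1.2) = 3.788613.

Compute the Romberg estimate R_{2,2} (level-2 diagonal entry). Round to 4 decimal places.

4.8817

R_{0,0} (trapezoid, 1 panel, h=0.8000): 5.198378
R_{1,0} (trapezoid, 2 panels, h=0.4000): 4.961662
R_{2,0} (trapezoid, 4 panels, h=0.2000): 4.901761
R_{1,1} = 4.961662 + (4.961662 − 5.198378)/3 = 4.882757
R_{2,1} = 4.901761 + (4.901761 − 4.961662)/3 = 4.881794
R_{2,2} = 4.881794 + (4.881794 − 4.882757)/15 = 4.881730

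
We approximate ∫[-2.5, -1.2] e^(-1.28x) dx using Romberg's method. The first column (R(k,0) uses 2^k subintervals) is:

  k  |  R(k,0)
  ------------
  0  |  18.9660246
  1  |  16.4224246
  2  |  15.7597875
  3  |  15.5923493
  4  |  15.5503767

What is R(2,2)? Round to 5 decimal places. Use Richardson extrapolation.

15.53653

Richardson extrapolation on the trapezoidal column (denominator 4−1=3):
R(1,1) = (4·16.4224246 − 18.9660246) / 3 = 15.5745579
R(2,1) = (4·15.7597875 − 16.4224246) / 3 = 15.5389085
R(2,2) = 15.5389085 + (15.5389085 − 15.5745579)/15 = 15.5365319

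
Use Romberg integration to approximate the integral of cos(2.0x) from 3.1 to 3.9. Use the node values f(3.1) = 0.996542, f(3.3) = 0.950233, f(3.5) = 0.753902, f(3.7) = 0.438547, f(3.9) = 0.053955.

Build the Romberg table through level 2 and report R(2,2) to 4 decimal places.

0.5408

R(0,0) (trapezoid, 1 panel, h=0.8000): 0.420199
R(1,0) (trapezoid, 2 panels, h=0.4000): 0.511660
R(2,0) (trapezoid, 4 panels, h=0.2000): 0.533586
R(1,1) = 0.511660 + (0.511660 − 0.420199)/3 = 0.542147
R(2,1) = 0.533586 + (0.533586 − 0.511660)/3 = 0.540895
R(2,2) = 0.540895 + (0.540895 − 0.542147)/15 = 0.540812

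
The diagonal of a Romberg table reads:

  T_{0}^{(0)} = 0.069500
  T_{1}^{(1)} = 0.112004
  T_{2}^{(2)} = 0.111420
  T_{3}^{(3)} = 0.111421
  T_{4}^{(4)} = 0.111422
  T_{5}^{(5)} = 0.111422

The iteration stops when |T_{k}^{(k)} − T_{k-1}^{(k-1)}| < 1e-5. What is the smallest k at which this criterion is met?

k = 3

|T_{1}^{(1)} − T_{0}^{(0)}| = 0.042504 ≥ 1e-5
|T_{2}^{(2)} − T_{1}^{(1)}| = 0.000584 ≥ 1e-5
|T_{3}^{(3)} − T_{2}^{(2)}| = 0.000001 < 1e-5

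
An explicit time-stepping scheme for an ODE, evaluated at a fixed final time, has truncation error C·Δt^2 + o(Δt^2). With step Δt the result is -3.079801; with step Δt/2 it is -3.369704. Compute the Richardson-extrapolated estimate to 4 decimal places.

-3.4663

The leading error scales as Δt^2; refining by a factor of 2 reduces it by 2^2 = 4.
Extrapolated value = (4·A(Δt/2) − A(Δt)) / (4 − 1)
= (4·(-3.369704) − (-3.079801)) / 3
= -10.399015 / 3 = -3.466338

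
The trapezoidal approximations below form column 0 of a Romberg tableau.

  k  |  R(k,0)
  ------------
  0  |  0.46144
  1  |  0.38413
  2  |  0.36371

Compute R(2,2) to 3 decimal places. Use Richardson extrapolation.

0.357

Richardson extrapolation on the trapezoidal column (denominator 4−1=3):
R(1,1) = 0.38413 + (0.38413 − 0.46144)/3 = 0.35836
R(2,1) = (4·0.36371 − 0.38413) / 3 = 0.35690
R(2,2) = 0.35690 + (0.35690 − 0.35836)/15 = 0.35680
(Column j=1 coincides with Simpson's rule on the same nodes.)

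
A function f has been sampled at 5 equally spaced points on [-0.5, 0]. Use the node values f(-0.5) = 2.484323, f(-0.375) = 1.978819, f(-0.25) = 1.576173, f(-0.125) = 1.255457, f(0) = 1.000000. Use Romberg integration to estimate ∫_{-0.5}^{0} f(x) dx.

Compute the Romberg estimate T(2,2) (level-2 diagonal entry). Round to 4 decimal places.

T(0,0) (trapezoid, 1 panel, h=0.5000): 0.871081
T(1,0) (trapezoid, 2 panels, h=0.2500): 0.829584
T(2,0) (trapezoid, 4 panels, h=0.1250): 0.819076
T(1,1) = 0.829584 + (0.829584 − 0.871081)/3 = 0.815752
T(2,1) = 0.819076 + (0.819076 − 0.829584)/3 = 0.815573
T(2,2) = 0.815573 + (0.815573 − 0.815752)/15 = 0.815561

0.8156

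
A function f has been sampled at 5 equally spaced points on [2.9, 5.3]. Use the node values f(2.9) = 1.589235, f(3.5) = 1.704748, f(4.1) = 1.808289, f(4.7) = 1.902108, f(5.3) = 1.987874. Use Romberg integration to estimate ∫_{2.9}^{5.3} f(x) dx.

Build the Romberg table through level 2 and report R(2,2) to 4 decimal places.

4.3242

R(0,0) (trapezoid, 1 panel, h=2.4000): 4.292531
R(1,0) (trapezoid, 2 panels, h=1.2000): 4.316212
R(2,0) (trapezoid, 4 panels, h=0.6000): 4.322220
R(1,1) = 4.316212 + (4.316212 − 4.292531)/3 = 4.324106
R(2,1) = 4.322220 + (4.322220 − 4.316212)/3 = 4.324223
R(2,2) = 4.324223 + (4.324223 − 4.324106)/15 = 4.324231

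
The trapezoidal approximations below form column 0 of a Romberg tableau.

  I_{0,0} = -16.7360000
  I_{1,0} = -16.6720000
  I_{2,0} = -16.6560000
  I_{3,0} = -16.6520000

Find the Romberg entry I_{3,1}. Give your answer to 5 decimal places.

I_{3,1} = (4·(-16.6520000) − (-16.6560000)) / 3 = -16.6506667

-16.65067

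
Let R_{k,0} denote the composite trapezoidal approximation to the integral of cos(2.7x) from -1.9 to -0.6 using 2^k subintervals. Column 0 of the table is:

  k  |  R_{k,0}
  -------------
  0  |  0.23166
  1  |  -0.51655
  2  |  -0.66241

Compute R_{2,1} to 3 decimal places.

-0.711

R_{2,1} = (4·(-0.66241) − (-0.51655)) / 3 = -0.71103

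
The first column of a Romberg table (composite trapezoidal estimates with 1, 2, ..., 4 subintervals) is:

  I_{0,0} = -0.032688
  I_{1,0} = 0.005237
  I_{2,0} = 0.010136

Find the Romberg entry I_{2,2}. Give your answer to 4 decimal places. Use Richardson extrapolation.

0.0114

Richardson extrapolation on the trapezoidal column (denominator 4−1=3):
I_{1,1} = 0.005237 + (0.005237 − (-0.032688))/3 = 0.017879
I_{2,1} = (4·0.010136 − 0.005237) / 3 = 0.011769
I_{2,2} = 0.011769 + (0.011769 − 0.017879)/15 = 0.011362
(Column j=1 coincides with Simpson's rule on the same nodes.)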